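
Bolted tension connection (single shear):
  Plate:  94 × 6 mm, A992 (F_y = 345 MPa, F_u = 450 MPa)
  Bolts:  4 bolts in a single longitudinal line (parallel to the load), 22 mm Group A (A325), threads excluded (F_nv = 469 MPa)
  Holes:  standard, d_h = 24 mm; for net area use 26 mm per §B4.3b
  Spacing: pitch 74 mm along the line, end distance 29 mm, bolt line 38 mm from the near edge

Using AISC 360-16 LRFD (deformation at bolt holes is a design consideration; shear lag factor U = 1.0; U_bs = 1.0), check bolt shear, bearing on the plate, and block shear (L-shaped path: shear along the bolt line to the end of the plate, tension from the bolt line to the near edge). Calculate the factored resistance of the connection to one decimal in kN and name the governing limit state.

Bolt shear: A_b = π(22)²/4 = 380.13 mm². φR_n = 0.75 × 469 × 380.13 × 4 × 1 = 534.8 kN.
Bearing (6 mm plate, F_u = 450 MPa): end bolts L_c = 29 − 24/2 = 17, R_n = min(1.2×17×6×450, 2.4×22×6×450) = 55.08 kN/bolt; interior L_c = 74 − 24 = 50, R_n = 142.56 kN/bolt. φR_n = 0.75 × (1×55.08 + 3×142.56) = 362.1 kN.
Block shear: shear path 1×[29+3×74] = 1×251 mm, A_gv = 1506, A_nv = 1×(251 − 3.5×26)×6 = 960 mm²; tension to near edge: (38 − 0.5×26)×6 = 150 mm². R_n = min(0.6×450×960, 0.6×345×1506) + 1.0×450×150 = min(259.2, 311.74) + 67.5 = 326.7 kN. φR_n = 0.75 × 326.7 = 245.0 kN.
Governing: min(534.8, 362.1, 245.0) = 245.0 kN → block shear.

245.0 kN (block shear governs)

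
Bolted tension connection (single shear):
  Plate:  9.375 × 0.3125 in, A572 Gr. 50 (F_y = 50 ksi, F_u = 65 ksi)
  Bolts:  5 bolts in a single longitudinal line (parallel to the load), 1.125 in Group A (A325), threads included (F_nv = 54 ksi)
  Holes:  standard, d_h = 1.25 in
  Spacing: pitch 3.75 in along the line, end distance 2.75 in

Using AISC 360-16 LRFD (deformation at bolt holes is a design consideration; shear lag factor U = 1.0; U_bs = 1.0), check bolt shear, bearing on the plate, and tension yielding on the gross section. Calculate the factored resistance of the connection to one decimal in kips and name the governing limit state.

Bolt shear: A_b = π(1.125)²/4 = 0.99402 in². φR_n = 0.75 × 54 × 0.99402 × 5 × 1 = 201.3 kips.
Bearing (0.3125 in plate, F_u = 65 ksi): end bolts L_c = 2.75 − 1.25/2 = 2.125, R_n = min(1.2×2.125×0.3125×65, 2.4×1.125×0.3125×65) = 51.797 kips/bolt; interior L_c = 3.75 − 1.25 = 2.5, R_n = 54.844 kips/bolt. φR_n = 0.75 × (1×51.797 + 4×54.844) = 203.4 kips.
Tension yield (gross): A_g = 9.375×0.3125 = 2.9297 in². φR_n = 0.90 × 50 × 2.9297 = 131.8 kips.
Governing: min(201.3, 203.4, 131.8) = 131.8 kips → gross-section yield.

131.8 kips (gross-section yield governs)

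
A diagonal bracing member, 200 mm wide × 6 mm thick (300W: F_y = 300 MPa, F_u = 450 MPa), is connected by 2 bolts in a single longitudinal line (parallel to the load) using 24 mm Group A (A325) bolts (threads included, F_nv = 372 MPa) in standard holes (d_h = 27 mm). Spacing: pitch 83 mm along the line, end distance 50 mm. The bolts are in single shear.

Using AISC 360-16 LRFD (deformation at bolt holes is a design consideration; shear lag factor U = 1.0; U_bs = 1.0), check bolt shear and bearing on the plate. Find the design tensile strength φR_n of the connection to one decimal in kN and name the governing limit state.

205.3 kN (bearing governs)

Bolt shear: A_b = π(24)²/4 = 452.39 mm². φR_n = 0.75 × 372 × 452.39 × 2 × 1 = 252.4 kN.
Bearing (6 mm plate, F_u = 450 MPa): end bolts L_c = 50 − 27/2 = 36.5, R_n = min(1.2×36.5×6×450, 2.4×24×6×450) = 118.26 kN/bolt; interior L_c = 83 − 27 = 56, R_n = 155.52 kN/bolt. φR_n = 0.75 × (1×118.26 + 1×155.52) = 205.3 kN.
Governing: min(252.4, 205.3) = 205.3 kN → bearing.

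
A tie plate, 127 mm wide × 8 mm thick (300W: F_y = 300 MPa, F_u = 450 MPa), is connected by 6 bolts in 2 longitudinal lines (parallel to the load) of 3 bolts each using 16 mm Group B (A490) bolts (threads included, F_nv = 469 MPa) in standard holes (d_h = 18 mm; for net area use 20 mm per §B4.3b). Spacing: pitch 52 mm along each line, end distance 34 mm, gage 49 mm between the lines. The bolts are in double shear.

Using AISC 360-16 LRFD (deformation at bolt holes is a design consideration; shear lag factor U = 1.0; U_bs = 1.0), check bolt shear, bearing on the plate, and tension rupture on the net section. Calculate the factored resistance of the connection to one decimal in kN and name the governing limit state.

234.9 kN (net-section rupture governs)

Bolt shear: A_b = π(16)²/4 = 201.06 mm². φR_n = 0.75 × 469 × 201.06 × 6 × 2 = 848.7 kN.
Bearing (8 mm plate, F_u = 450 MPa): end bolts L_c = 34 − 18/2 = 25, R_n = min(1.2×25×8×450, 2.4×16×8×450) = 108 kN/bolt; interior L_c = 52 − 18 = 34, R_n = 138.24 kN/bolt. φR_n = 0.75 × (2×108 + 4×138.24) = 576.7 kN.
Tension rupture (net): A_n = (127 − 2×20)×8 = 696 mm² (U = 1.0, A_e = A_n). φR_n = 0.75 × 450 × 696 = 234.9 kN.
Governing: min(848.7, 576.7, 234.9) = 234.9 kN → net-section rupture.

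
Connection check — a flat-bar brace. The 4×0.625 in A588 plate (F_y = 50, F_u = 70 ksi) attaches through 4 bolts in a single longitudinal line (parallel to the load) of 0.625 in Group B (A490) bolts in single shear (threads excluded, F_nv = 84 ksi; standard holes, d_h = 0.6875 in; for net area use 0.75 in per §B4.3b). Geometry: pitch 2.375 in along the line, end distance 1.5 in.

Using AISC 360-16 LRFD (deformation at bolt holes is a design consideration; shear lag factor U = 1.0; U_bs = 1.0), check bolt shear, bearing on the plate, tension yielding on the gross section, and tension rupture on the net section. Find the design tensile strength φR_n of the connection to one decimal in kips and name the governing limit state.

77.3 kips (bolt shear governs)

Bolt shear: A_b = π(0.625)²/4 = 0.3068 in². φR_n = 0.75 × 84 × 0.3068 × 4 × 1 = 77.3 kips.
Bearing (0.625 in plate, F_u = 70 ksi): end bolts L_c = 1.5 − 0.6875/2 = 1.15625, R_n = min(1.2×1.15625×0.625×70, 2.4×0.625×0.625×70) = 60.703 kips/bolt; interior L_c = 2.375 − 0.6875 = 1.6875, R_n = 65.625 kips/bolt. φR_n = 0.75 × (1×60.703 + 3×65.625) = 193.2 kips.
Tension yield (gross): A_g = 4×0.625 = 2.5 in². φR_n = 0.90 × 50 × 2.5 = 112.5 kips.
Tension rupture (net): A_n = (4 − 1×0.75)×0.625 = 2.0313 in² (U = 1.0, A_e = A_n). φR_n = 0.75 × 70 × 2.0313 = 106.6 kips.
Governing: min(77.3, 193.2, 112.5, 106.6) = 77.3 kips → bolt shear.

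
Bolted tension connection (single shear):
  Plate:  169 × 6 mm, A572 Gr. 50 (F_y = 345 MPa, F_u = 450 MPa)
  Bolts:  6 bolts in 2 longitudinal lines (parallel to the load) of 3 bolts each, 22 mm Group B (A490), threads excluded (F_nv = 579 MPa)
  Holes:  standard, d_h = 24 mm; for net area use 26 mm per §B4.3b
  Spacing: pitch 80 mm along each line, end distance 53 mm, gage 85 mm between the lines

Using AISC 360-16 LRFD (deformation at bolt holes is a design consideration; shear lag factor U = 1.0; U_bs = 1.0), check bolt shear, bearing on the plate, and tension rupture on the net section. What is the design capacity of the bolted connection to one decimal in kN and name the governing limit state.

Bolt shear: A_b = π(22)²/4 = 380.13 mm². φR_n = 0.75 × 579 × 380.13 × 6 × 1 = 990.4 kN.
Bearing (6 mm plate, F_u = 450 MPa): end bolts L_c = 53 − 24/2 = 41, R_n = min(1.2×41×6×450, 2.4×22×6×450) = 132.84 kN/bolt; interior L_c = 80 − 24 = 56, R_n = 142.56 kN/bolt. φR_n = 0.75 × (2×132.84 + 4×142.56) = 626.9 kN.
Tension rupture (net): A_n = (169 − 2×26)×6 = 702 mm² (U = 1.0, A_e = A_n). φR_n = 0.75 × 450 × 702 = 236.9 kN.
Governing: min(990.4, 626.9, 236.9) = 236.9 kN → net-section rupture.

236.9 kN (net-section rupture governs)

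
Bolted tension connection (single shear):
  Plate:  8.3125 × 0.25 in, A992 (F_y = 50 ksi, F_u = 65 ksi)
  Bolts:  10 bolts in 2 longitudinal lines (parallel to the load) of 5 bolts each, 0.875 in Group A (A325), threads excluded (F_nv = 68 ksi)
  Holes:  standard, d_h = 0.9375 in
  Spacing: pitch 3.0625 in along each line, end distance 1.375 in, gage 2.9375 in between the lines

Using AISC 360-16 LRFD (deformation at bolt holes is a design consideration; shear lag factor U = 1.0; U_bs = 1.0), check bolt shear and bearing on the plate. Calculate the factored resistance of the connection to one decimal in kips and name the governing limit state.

Bolt shear: A_b = π(0.875)²/4 = 0.60132 in². φR_n = 0.75 × 68 × 0.60132 × 10 × 1 = 306.7 kips.
Bearing (0.25 in plate, F_u = 65 ksi): end bolts L_c = 1.375 − 0.9375/2 = 0.90625, R_n = min(1.2×0.90625×0.25×65, 2.4×0.875×0.25×65) = 17.672 kips/bolt; interior L_c = 3.0625 − 0.9375 = 2.125, R_n = 34.125 kips/bolt. φR_n = 0.75 × (2×17.672 + 8×34.125) = 231.3 kips.
Governing: min(306.7, 231.3) = 231.3 kips → bearing.

231.3 kips (bearing governs)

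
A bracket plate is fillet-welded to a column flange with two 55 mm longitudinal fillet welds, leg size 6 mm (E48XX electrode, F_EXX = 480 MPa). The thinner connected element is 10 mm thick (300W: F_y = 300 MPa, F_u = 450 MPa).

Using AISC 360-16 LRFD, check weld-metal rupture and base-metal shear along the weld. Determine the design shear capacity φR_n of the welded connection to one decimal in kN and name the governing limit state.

Weld metal: throat = 0.707×6 = 4.242 mm, L = 2×55 = 110 mm. φR_n = 0.75 × 0.6 × 480 × 4.242 × 110 = 100.8 kN.
Base metal shear (10 mm plate): yield φR_n = 1.0×0.6×300×10×110 = 198.0 kN; rupture φR_n = 0.75×0.6×450×10×110 = 222.8 kN; take 198.0 kN (yield).
Governing: min(100.8, 198.0) = 100.8 kN → weld metal.

100.8 kN (weld metal governs)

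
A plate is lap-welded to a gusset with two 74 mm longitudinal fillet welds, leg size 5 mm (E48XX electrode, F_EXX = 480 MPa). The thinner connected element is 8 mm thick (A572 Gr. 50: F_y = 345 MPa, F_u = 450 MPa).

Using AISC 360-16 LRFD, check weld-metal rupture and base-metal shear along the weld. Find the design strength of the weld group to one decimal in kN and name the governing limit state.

Weld metal: throat = 0.707×5 = 3.535 mm, L = 2×74 = 148 mm. φR_n = 0.75 × 0.6 × 480 × 3.535 × 148 = 113.0 kN.
Base metal shear (8 mm plate): yield φR_n = 1.0×0.6×345×8×148 = 245.1 kN; rupture φR_n = 0.75×0.6×450×8×148 = 239.8 kN; take 239.8 kN (rupture).
Governing: min(113.0, 239.8) = 113.0 kN → weld metal.

113.0 kN (weld metal governs)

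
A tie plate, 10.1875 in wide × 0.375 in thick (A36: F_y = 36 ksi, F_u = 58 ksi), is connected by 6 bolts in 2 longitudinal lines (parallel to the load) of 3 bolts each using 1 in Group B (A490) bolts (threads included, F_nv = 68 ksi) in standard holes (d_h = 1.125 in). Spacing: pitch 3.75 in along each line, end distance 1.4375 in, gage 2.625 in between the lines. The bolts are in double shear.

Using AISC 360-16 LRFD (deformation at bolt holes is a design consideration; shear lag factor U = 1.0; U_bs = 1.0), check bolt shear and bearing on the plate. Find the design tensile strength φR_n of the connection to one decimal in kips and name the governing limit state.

Bolt shear: A_b = π(1)²/4 = 0.7854 in². φR_n = 0.75 × 68 × 0.7854 × 6 × 2 = 480.7 kips.
Bearing (0.375 in plate, F_u = 58 ksi): end bolts L_c = 1.4375 − 1.125/2 = 0.875, R_n = min(1.2×0.875×0.375×58, 2.4×1×0.375×58) = 22.838 kips/bolt; interior L_c = 3.75 − 1.125 = 2.625, R_n = 52.2 kips/bolt. φR_n = 0.75 × (2×22.838 + 4×52.2) = 190.9 kips.
Governing: min(480.7, 190.9) = 190.9 kips → bearing.

190.9 kips (bearing governs)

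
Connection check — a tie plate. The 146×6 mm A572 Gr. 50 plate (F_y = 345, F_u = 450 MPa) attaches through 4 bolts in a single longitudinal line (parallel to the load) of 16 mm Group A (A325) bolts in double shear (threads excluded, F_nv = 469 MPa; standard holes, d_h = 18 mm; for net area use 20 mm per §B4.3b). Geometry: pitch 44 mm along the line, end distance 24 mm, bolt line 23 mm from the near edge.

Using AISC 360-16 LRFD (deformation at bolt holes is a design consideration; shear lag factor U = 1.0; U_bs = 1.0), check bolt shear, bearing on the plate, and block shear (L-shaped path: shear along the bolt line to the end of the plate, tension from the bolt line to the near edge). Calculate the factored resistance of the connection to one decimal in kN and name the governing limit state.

130.8 kN (block shear governs)

Bolt shear: A_b = π(16)²/4 = 201.06 mm². φR_n = 0.75 × 469 × 201.06 × 4 × 2 = 565.8 kN.
Bearing (6 mm plate, F_u = 450 MPa): end bolts L_c = 24 − 18/2 = 15, R_n = min(1.2×15×6×450, 2.4×16×6×450) = 48.6 kN/bolt; interior L_c = 44 − 18 = 26, R_n = 84.24 kN/bolt. φR_n = 0.75 × (1×48.6 + 3×84.24) = 226.0 kN.
Block shear: shear path 1×[24+3×44] = 1×156 mm, A_gv = 936, A_nv = 1×(156 − 3.5×20)×6 = 516 mm²; tension to near edge: (23 − 0.5×20)×6 = 78 mm². R_n = min(0.6×450×516, 0.6×345×936) + 1.0×450×78 = min(139.32, 193.75) + 35.1 = 174.42 kN. φR_n = 0.75 × 174.42 = 130.8 kN.
Governing: min(565.8, 226.0, 130.8) = 130.8 kN → block shear.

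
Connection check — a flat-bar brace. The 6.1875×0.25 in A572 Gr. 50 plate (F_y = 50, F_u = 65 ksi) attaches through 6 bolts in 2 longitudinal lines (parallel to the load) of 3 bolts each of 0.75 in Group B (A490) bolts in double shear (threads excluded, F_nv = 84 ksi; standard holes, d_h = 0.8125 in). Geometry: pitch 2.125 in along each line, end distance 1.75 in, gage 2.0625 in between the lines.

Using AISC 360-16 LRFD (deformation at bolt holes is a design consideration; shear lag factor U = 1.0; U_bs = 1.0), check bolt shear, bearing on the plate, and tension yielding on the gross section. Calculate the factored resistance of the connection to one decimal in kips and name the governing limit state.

69.6 kips (gross-section yield governs)

Bolt shear: A_b = π(0.75)²/4 = 0.44179 in². φR_n = 0.75 × 84 × 0.44179 × 6 × 2 = 334.0 kips.
Bearing (0.25 in plate, F_u = 65 ksi): end bolts L_c = 1.75 − 0.8125/2 = 1.34375, R_n = min(1.2×1.34375×0.25×65, 2.4×0.75×0.25×65) = 26.203 kips/bolt; interior L_c = 2.125 − 0.8125 = 1.3125, R_n = 25.594 kips/bolt. φR_n = 0.75 × (2×26.203 + 4×25.594) = 116.1 kips.
Tension yield (gross): A_g = 6.1875×0.25 = 1.5469 in². φR_n = 0.90 × 50 × 1.5469 = 69.6 kips.
Governing: min(334.0, 116.1, 69.6) = 69.6 kips → gross-section yield.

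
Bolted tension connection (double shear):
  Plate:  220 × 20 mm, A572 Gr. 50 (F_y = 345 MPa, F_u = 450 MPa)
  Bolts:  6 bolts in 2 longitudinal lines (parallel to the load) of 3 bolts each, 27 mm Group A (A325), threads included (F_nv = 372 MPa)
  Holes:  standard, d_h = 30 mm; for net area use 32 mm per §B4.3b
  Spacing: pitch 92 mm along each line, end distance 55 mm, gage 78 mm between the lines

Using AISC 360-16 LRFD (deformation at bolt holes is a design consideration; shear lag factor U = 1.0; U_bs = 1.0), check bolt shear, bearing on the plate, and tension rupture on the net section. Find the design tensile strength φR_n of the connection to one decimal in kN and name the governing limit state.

Bolt shear: A_b = π(27)²/4 = 572.56 mm². φR_n = 0.75 × 372 × 572.56 × 6 × 2 = 1916.9 kN.
Bearing (20 mm plate, F_u = 450 MPa): end bolts L_c = 55 − 30/2 = 40, R_n = min(1.2×40×20×450, 2.4×27×20×450) = 432 kN/bolt; interior L_c = 92 − 30 = 62, R_n = 583.2 kN/bolt. φR_n = 0.75 × (2×432 + 4×583.2) = 2397.6 kN.
Tension rupture (net): A_n = (220 − 2×32)×20 = 3120 mm² (U = 1.0, A_e = A_n). φR_n = 0.75 × 450 × 3120 = 1053.0 kN.
Governing: min(1916.9, 2397.6, 1053.0) = 1053.0 kN → net-section rupture.

1053.0 kN (net-section rupture governs)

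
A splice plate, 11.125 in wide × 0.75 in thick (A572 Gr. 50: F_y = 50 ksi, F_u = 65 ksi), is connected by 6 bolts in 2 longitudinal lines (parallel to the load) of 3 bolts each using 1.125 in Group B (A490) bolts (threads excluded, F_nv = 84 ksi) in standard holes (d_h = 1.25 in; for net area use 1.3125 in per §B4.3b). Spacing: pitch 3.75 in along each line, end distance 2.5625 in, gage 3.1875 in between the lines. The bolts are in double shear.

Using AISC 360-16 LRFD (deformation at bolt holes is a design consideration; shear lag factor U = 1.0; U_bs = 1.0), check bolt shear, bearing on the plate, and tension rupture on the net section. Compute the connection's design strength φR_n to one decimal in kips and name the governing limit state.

Bolt shear: A_b = π(1.125)²/4 = 0.99402 in². φR_n = 0.75 × 84 × 0.99402 × 6 × 2 = 751.5 kips.
Bearing (0.75 in plate, F_u = 65 ksi): end bolts L_c = 2.5625 − 1.25/2 = 1.9375, R_n = min(1.2×1.9375×0.75×65, 2.4×1.125×0.75×65) = 113.34 kips/bolt; interior L_c = 3.75 − 1.25 = 2.5, R_n = 131.63 kips/bolt. φR_n = 0.75 × (2×113.34 + 4×131.63) = 564.9 kips.
Tension rupture (net): A_n = (11.125 − 2×1.3125)×0.75 = 6.375 in² (U = 1.0, A_e = A_n). φR_n = 0.75 × 65 × 6.375 = 310.8 kips.
Governing: min(751.5, 564.9, 310.8) = 310.8 kips → net-section rupture.

310.8 kips (net-section rupture governs)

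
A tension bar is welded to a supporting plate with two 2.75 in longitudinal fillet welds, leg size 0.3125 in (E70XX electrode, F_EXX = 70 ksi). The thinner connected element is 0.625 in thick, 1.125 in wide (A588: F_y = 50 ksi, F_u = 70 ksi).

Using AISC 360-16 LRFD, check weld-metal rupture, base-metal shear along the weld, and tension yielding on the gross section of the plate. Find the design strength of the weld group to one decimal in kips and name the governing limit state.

31.6 kips (gross-section yield governs)

Weld metal: throat = 0.707×0.3125 = 0.22094 in, L = 2×2.75 = 5.5 in. φR_n = 0.75 × 0.6 × 70 × 0.22094 × 5.5 = 38.3 kips.
Base metal shear (0.625 in plate): yield φR_n = 1.0×0.6×50×0.625×5.5 = 103.1 kips; rupture φR_n = 0.75×0.6×70×0.625×5.5 = 108.3 kips; take 103.1 kips (yield).
Tension yield (gross): A_g = 1.125×0.625 = 0.70313 in². φR_n = 0.90 × 50 × 0.70313 = 31.6 kips.
Governing: min(38.3, 103.1, 31.6) = 31.6 kips → gross-section yield.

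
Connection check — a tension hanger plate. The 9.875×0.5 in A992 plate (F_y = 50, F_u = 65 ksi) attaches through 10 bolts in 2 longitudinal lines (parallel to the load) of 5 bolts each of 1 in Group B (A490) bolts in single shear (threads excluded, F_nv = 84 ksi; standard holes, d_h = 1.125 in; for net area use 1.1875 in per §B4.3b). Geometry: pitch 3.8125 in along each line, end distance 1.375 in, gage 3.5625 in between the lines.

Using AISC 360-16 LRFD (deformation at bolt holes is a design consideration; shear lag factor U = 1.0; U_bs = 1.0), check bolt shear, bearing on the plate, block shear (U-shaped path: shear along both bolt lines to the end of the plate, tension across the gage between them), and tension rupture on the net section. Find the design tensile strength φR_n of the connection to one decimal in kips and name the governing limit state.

Bolt shear: A_b = π(1)²/4 = 0.7854 in². φR_n = 0.75 × 84 × 0.7854 × 10 × 1 = 494.8 kips.
Bearing (0.5 in plate, F_u = 65 ksi): end bolts L_c = 1.375 − 1.125/2 = 0.8125, R_n = min(1.2×0.8125×0.5×65, 2.4×1×0.5×65) = 31.688 kips/bolt; interior L_c = 3.8125 − 1.125 = 2.6875, R_n = 78 kips/bolt. φR_n = 0.75 × (2×31.688 + 8×78) = 515.5 kips.
Block shear: shear path 2×[1.375+4×3.8125] = 2×16.625 in, A_gv = 16.625, A_nv = 2×(16.625 − 4.5×1.1875)×0.5 = 11.281 in²; tension across gage: (3.5625 − 1×1.1875)×0.5 = 1.1875 in². R_n = min(0.6×65×11.281, 0.6×50×16.625) + 1.0×65×1.1875 = min(439.96, 498.75) + 77.188 = 517.15 kips. φR_n = 0.75 × 517.15 = 387.9 kips.
Tension rupture (net): A_n = (9.875 − 2×1.1875)×0.5 = 3.75 in² (U = 1.0, A_e = A_n). φR_n = 0.75 × 65 × 3.75 = 182.8 kips.
Governing: min(494.8, 515.5, 387.9, 182.8) = 182.8 kips → net-section rupture.

182.8 kips (net-section rupture governs)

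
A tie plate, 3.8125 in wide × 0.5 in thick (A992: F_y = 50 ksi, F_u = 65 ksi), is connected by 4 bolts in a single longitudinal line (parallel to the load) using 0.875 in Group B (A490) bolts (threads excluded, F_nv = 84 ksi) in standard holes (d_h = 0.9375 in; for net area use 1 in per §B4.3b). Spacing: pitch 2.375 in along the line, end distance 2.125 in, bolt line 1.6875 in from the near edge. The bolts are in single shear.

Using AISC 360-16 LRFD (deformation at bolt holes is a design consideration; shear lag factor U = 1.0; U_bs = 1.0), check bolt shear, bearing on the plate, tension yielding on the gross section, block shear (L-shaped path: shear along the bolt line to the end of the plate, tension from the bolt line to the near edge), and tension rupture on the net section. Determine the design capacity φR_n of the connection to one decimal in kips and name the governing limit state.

68.6 kips (net-section rupture governs)

Bolt shear: A_b = π(0.875)²/4 = 0.60132 in². φR_n = 0.75 × 84 × 0.60132 × 4 × 1 = 151.5 kips.
Bearing (0.5 in plate, F_u = 65 ksi): end bolts L_c = 2.125 − 0.9375/2 = 1.65625, R_n = min(1.2×1.65625×0.5×65, 2.4×0.875×0.5×65) = 64.594 kips/bolt; interior L_c = 2.375 − 0.9375 = 1.4375, R_n = 56.063 kips/bolt. φR_n = 0.75 × (1×64.594 + 3×56.063) = 174.6 kips.
Tension yield (gross): A_g = 3.8125×0.5 = 1.9063 in². φR_n = 0.90 × 50 × 1.9063 = 85.8 kips.
Block shear: shear path 1×[2.125+3×2.375] = 1×9.25 in, A_gv = 4.625, A_nv = 1×(9.25 − 3.5×1)×0.5 = 2.875 in²; tension to near edge: (1.6875 − 0.5×1)×0.5 = 0.59375 in². R_n = min(0.6×65×2.875, 0.6×50×4.625) + 1.0×65×0.59375 = min(112.13, 138.75) + 38.594 = 150.72 kips. φR_n = 0.75 × 150.72 = 113.0 kips.
Tension rupture (net): A_n = (3.8125 − 1×1)×0.5 = 1.4063 in² (U = 1.0, A_e = A_n). φR_n = 0.75 × 65 × 1.4063 = 68.6 kips.
Governing: min(151.5, 174.6, 85.8, 113.0, 68.6) = 68.6 kips → net-section rupture.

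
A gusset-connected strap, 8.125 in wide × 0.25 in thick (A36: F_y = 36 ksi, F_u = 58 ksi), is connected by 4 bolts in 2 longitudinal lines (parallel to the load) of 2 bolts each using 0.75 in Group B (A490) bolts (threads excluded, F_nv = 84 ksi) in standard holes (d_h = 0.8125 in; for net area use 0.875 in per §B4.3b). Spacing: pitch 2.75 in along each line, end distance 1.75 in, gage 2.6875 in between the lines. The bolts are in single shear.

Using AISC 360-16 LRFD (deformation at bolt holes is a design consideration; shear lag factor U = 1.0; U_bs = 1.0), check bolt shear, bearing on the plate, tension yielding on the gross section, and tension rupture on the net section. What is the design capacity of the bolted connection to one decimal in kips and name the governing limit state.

65.8 kips (gross-section yield governs)

Bolt shear: A_b = π(0.75)²/4 = 0.44179 in². φR_n = 0.75 × 84 × 0.44179 × 4 × 1 = 111.3 kips.
Bearing (0.25 in plate, F_u = 58 ksi): end bolts L_c = 1.75 − 0.8125/2 = 1.34375, R_n = min(1.2×1.34375×0.25×58, 2.4×0.75×0.25×58) = 23.381 kips/bolt; interior L_c = 2.75 − 0.8125 = 1.9375, R_n = 26.1 kips/bolt. φR_n = 0.75 × (2×23.381 + 2×26.1) = 74.2 kips.
Tension yield (gross): A_g = 8.125×0.25 = 2.0313 in². φR_n = 0.90 × 36 × 2.0313 = 65.8 kips.
Tension rupture (net): A_n = (8.125 − 2×0.875)×0.25 = 1.5938 in² (U = 1.0, A_e = A_n). φR_n = 0.75 × 58 × 1.5938 = 69.3 kips.
Governing: min(111.3, 74.2, 65.8, 69.3) = 65.8 kips → gross-section yield.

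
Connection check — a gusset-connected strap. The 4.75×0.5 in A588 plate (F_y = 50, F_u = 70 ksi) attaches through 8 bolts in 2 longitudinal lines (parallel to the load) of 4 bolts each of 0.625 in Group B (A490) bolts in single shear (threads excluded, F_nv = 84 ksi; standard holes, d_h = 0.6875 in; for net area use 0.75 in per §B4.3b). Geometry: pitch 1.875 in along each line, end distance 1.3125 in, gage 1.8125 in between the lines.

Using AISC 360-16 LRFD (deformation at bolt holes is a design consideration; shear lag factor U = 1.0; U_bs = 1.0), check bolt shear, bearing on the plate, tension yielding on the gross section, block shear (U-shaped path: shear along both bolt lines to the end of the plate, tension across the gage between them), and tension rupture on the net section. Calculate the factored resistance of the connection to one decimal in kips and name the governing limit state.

Bolt shear: A_b = π(0.625)²/4 = 0.3068 in². φR_n = 0.75 × 84 × 0.3068 × 8 × 1 = 154.6 kips.
Bearing (0.5 in plate, F_u = 70 ksi): end bolts L_c = 1.3125 − 0.6875/2 = 0.96875, R_n = min(1.2×0.96875×0.5×70, 2.4×0.625×0.5×70) = 40.688 kips/bolt; interior L_c = 1.875 − 0.6875 = 1.1875, R_n = 49.875 kips/bolt. φR_n = 0.75 × (2×40.688 + 6×49.875) = 285.5 kips.
Tension yield (gross): A_g = 4.75×0.5 = 2.375 in². φR_n = 0.90 × 50 × 2.375 = 106.9 kips.
Block shear: shear path 2×[1.3125+3×1.875] = 2×6.9375 in, A_gv = 6.9375, A_nv = 2×(6.9375 − 3.5×0.75)×0.5 = 4.3125 in²; tension across gage: (1.8125 − 1×0.75)×0.5 = 0.53125 in². R_n = min(0.6×70×4.3125, 0.6×50×6.9375) + 1.0×70×0.53125 = min(181.13, 208.13) + 37.188 = 218.32 kips. φR_n = 0.75 × 218.32 = 163.7 kips.
Tension rupture (net): A_n = (4.75 − 2×0.75)×0.5 = 1.625 in² (U = 1.0, A_e = A_n). φR_n = 0.75 × 70 × 1.625 = 85.3 kips.
Governing: min(154.6, 285.5, 106.9, 163.7, 85.3) = 85.3 kips → net-section rupture.

85.3 kips (net-section rupture governs)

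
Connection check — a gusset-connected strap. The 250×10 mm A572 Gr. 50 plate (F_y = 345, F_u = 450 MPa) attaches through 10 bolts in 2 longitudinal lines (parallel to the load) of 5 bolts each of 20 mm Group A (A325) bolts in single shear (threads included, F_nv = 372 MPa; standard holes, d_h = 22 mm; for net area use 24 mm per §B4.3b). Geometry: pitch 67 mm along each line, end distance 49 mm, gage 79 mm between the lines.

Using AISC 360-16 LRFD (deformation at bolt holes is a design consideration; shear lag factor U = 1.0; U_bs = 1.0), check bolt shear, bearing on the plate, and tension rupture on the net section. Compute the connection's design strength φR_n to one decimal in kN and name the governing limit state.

Bolt shear: A_b = π(20)²/4 = 314.16 mm². φR_n = 0.75 × 372 × 314.16 × 10 × 1 = 876.5 kN.
Bearing (10 mm plate, F_u = 450 MPa): end bolts L_c = 49 − 22/2 = 38, R_n = min(1.2×38×10×450, 2.4×20×10×450) = 205.2 kN/bolt; interior L_c = 67 − 22 = 45, R_n = 216 kN/bolt. φR_n = 0.75 × (2×205.2 + 8×216) = 1603.8 kN.
Tension rupture (net): A_n = (250 − 2×24)×10 = 2020 mm² (U = 1.0, A_e = A_n). φR_n = 0.75 × 450 × 2020 = 681.8 kN.
Governing: min(876.5, 1603.8, 681.8) = 681.8 kN → net-section rupture.

681.8 kN (net-section rupture governs)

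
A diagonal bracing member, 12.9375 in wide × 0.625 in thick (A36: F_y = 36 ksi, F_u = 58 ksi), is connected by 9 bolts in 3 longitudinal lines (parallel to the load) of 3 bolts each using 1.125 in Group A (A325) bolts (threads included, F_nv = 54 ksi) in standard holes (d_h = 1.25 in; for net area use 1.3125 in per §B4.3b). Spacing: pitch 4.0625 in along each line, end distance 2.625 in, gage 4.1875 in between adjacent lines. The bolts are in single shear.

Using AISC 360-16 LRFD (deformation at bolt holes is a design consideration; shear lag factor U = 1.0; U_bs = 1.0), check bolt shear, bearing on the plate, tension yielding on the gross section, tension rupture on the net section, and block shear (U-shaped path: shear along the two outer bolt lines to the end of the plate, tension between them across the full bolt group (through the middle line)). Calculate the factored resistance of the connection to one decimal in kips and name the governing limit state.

244.7 kips (net-section rupture governs)

Bolt shear: A_b = π(1.125)²/4 = 0.99402 in². φR_n = 0.75 × 54 × 0.99402 × 9 × 1 = 362.3 kips.
Bearing (0.625 in plate, F_u = 58 ksi): end bolts L_c = 2.625 − 1.25/2 = 2, R_n = min(1.2×2×0.625×58, 2.4×1.125×0.625×58) = 87 kips/bolt; interior L_c = 4.0625 − 1.25 = 2.8125, R_n = 97.875 kips/bolt. φR_n = 0.75 × (3×87 + 6×97.875) = 636.2 kips.
Tension yield (gross): A_g = 12.9375×0.625 = 8.0859 in². φR_n = 0.90 × 36 × 8.0859 = 262.0 kips.
Tension rupture (net): A_n = (12.9375 − 3×1.3125)×0.625 = 5.625 in² (U = 1.0, A_e = A_n). φR_n = 0.75 × 58 × 5.625 = 244.7 kips.
Block shear: shear path 2×[2.625+2×4.0625] = 2×10.75 in, A_gv = 13.438, A_nv = 2×(10.75 − 2.5×1.3125)×0.625 = 9.3359 in²; tension across gage: (8.375 − 2×1.3125)×0.625 = 3.5938 in². R_n = min(0.6×58×9.3359, 0.6×36×13.438) + 1.0×58×3.5938 = min(324.89, 290.26) + 208.44 = 498.7 kips. φR_n = 0.75 × 498.7 = 374.0 kips.
Governing: min(362.3, 636.2, 262.0, 244.7, 374.0) = 244.7 kips → net-section rupture.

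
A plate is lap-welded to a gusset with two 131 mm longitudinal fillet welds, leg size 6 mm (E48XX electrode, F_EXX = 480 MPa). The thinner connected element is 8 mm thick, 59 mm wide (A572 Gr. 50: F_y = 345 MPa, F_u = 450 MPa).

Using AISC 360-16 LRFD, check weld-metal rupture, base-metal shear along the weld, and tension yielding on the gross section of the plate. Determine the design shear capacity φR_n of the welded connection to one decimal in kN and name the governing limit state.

146.6 kN (gross-section yield governs)

Weld metal: throat = 0.707×6 = 4.242 mm, L = 2×131 = 262 mm. φR_n = 0.75 × 0.6 × 480 × 4.242 × 262 = 240.1 kN.
Base metal shear (8 mm plate): yield φR_n = 1.0×0.6×345×8×262 = 433.9 kN; rupture φR_n = 0.75×0.6×450×8×262 = 424.4 kN; take 424.4 kN (rupture).
Tension yield (gross): A_g = 59×8 = 472 mm². φR_n = 0.90 × 345 × 472 = 146.6 kN.
Governing: min(240.1, 424.4, 146.6) = 146.6 kN → gross-section yield.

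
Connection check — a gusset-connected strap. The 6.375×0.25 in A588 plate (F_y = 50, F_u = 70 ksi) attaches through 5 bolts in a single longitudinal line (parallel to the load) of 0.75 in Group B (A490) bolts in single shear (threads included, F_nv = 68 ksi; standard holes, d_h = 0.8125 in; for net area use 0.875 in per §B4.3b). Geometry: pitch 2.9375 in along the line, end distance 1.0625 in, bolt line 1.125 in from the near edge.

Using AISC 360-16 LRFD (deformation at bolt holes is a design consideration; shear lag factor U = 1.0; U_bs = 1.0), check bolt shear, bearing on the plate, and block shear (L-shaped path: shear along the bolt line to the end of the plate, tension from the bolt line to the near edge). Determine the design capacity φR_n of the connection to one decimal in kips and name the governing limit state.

78.9 kips (block shear governs)

Bolt shear: A_b = π(0.75)²/4 = 0.44179 in². φR_n = 0.75 × 68 × 0.44179 × 5 × 1 = 112.7 kips.
Bearing (0.25 in plate, F_u = 70 ksi): end bolts L_c = 1.0625 − 0.8125/2 = 0.65625, R_n = min(1.2×0.65625×0.25×70, 2.4×0.75×0.25×70) = 13.781 kips/bolt; interior L_c = 2.9375 − 0.8125 = 2.125, R_n = 31.5 kips/bolt. φR_n = 0.75 × (1×13.781 + 4×31.5) = 104.8 kips.
Block shear: shear path 1×[1.0625+4×2.9375] = 1×12.8125 in, A_gv = 3.2031, A_nv = 1×(12.8125 − 4.5×0.875)×0.25 = 2.2188 in²; tension to near edge: (1.125 − 0.5×0.875)×0.25 = 0.17188 in². R_n = min(0.6×70×2.2188, 0.6×50×3.2031) + 1.0×70×0.17188 = min(93.19, 96.093) + 12.032 = 105.22 kips. φR_n = 0.75 × 105.22 = 78.9 kips.
Governing: min(112.7, 104.8, 78.9) = 78.9 kips → block shear.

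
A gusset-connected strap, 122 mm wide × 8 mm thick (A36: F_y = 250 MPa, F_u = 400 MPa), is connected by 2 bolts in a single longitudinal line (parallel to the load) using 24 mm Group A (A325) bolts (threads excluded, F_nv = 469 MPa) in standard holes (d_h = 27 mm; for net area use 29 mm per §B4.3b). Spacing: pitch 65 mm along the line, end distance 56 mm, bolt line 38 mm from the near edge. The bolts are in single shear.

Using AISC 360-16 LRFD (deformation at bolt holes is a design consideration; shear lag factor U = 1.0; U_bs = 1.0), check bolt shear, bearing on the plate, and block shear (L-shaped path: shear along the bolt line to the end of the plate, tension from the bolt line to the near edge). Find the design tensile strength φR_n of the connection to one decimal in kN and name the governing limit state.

165.3 kN (block shear governs)

Bolt shear: A_b = π(24)²/4 = 452.39 mm². φR_n = 0.75 × 469 × 452.39 × 2 × 1 = 318.3 kN.
Bearing (8 mm plate, F_u = 400 MPa): end bolts L_c = 56 − 27/2 = 42.5, R_n = min(1.2×42.5×8×400, 2.4×24×8×400) = 163.2 kN/bolt; interior L_c = 65 − 27 = 38, R_n = 145.92 kN/bolt. φR_n = 0.75 × (1×163.2 + 1×145.92) = 231.8 kN.
Block shear: shear path 1×[56+1×65] = 1×121 mm, A_gv = 968, A_nv = 1×(121 − 1.5×29)×8 = 620 mm²; tension to near edge: (38 − 0.5×29)×8 = 188 mm². R_n = min(0.6×400×620, 0.6×250×968) + 1.0×400×188 = min(148.8, 145.2) + 75.2 = 220.4 kN. φR_n = 0.75 × 220.4 = 165.3 kN.
Governing: min(318.3, 231.8, 165.3) = 165.3 kN → block shear.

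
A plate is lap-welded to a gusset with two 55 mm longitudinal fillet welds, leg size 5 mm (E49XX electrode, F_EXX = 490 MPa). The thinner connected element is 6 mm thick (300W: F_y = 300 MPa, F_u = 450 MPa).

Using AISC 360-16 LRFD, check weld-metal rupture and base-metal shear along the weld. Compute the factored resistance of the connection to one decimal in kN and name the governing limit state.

Weld metal: throat = 0.707×5 = 3.535 mm, L = 2×55 = 110 mm. φR_n = 0.75 × 0.6 × 490 × 3.535 × 110 = 85.7 kN.
Base metal shear (6 mm plate): yield φR_n = 1.0×0.6×300×6×110 = 118.8 kN; rupture φR_n = 0.75×0.6×450×6×110 = 133.7 kN; take 118.8 kN (yield).
Governing: min(85.7, 118.8) = 85.7 kN → weld metal.

85.7 kN (weld metal governs)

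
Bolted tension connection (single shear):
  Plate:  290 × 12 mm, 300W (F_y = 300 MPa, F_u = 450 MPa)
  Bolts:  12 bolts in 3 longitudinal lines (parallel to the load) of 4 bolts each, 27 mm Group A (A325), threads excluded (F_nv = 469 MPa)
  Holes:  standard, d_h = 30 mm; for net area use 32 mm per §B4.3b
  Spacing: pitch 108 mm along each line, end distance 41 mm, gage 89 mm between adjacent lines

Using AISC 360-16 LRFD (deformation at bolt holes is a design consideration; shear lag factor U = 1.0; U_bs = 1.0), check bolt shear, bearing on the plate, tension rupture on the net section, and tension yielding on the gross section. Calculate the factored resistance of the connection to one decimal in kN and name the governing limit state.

Bolt shear: A_b = π(27)²/4 = 572.56 mm². φR_n = 0.75 × 469 × 572.56 × 12 × 1 = 2416.8 kN.
Bearing (12 mm plate, F_u = 450 MPa): end bolts L_c = 41 − 30/2 = 26, R_n = min(1.2×26×12×450, 2.4×27×12×450) = 168.48 kN/bolt; interior L_c = 108 − 30 = 78, R_n = 349.92 kN/bolt. φR_n = 0.75 × (3×168.48 + 9×349.92) = 2741.0 kN.
Tension rupture (net): A_n = (290 − 3×32)×12 = 2328 mm² (U = 1.0, A_e = A_n). φR_n = 0.75 × 450 × 2328 = 785.7 kN.
Tension yield (gross): A_g = 290×12 = 3480 mm². φR_n = 0.90 × 300 × 3480 = 939.6 kN.
Governing: min(2416.8, 2741.0, 785.7, 939.6) = 785.7 kN → net-section rupture.

785.7 kN (net-section rupture governs)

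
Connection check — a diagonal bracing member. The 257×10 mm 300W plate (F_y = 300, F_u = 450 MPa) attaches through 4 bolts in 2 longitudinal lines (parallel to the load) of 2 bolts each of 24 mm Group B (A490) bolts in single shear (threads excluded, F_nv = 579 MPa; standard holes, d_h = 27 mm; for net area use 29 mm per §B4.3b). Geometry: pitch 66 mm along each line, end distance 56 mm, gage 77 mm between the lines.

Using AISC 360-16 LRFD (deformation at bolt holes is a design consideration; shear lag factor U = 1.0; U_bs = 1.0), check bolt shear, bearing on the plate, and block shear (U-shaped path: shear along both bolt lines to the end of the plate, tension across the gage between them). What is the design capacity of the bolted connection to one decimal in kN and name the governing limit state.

Bolt shear: A_b = π(24)²/4 = 452.39 mm². φR_n = 0.75 × 579 × 452.39 × 4 × 1 = 785.8 kN.
Bearing (10 mm plate, F_u = 450 MPa): end bolts L_c = 56 − 27/2 = 42.5, R_n = min(1.2×42.5×10×450, 2.4×24×10×450) = 229.5 kN/bolt; interior L_c = 66 − 27 = 39, R_n = 210.6 kN/bolt. φR_n = 0.75 × (2×229.5 + 2×210.6) = 660.2 kN.
Block shear: shear path 2×[56+1×66] = 2×122 mm, A_gv = 2440, A_nv = 2×(122 − 1.5×29)×10 = 1570 mm²; tension across gage: (77 − 1×29)×10 = 480 mm². R_n = min(0.6×450×1570, 0.6×300×2440) + 1.0×450×480 = min(423.9, 439.2) + 216 = 639.9 kN. φR_n = 0.75 × 639.9 = 479.9 kN.
Governing: min(785.8, 660.2, 479.9) = 479.9 kN → block shear.

479.9 kN (block shear governs)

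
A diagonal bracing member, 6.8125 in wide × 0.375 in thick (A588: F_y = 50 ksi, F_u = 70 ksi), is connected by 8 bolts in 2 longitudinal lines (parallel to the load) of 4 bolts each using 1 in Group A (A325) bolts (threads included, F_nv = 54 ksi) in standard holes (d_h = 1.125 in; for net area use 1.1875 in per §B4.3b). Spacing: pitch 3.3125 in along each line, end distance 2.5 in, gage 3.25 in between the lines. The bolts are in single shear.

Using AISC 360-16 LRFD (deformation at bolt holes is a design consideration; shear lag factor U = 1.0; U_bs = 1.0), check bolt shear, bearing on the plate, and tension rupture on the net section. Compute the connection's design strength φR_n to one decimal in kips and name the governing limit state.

Bolt shear: A_b = π(1)²/4 = 0.7854 in². φR_n = 0.75 × 54 × 0.7854 × 8 × 1 = 254.5 kips.
Bearing (0.375 in plate, F_u = 70 ksi): end bolts L_c = 2.5 − 1.125/2 = 1.9375, R_n = min(1.2×1.9375×0.375×70, 2.4×1×0.375×70) = 61.031 kips/bolt; interior L_c = 3.3125 − 1.125 = 2.1875, R_n = 63 kips/bolt. φR_n = 0.75 × (2×61.031 + 6×63) = 375.0 kips.
Tension rupture (net): A_n = (6.8125 − 2×1.1875)×0.375 = 1.6641 in² (U = 1.0, A_e = A_n). φR_n = 0.75 × 70 × 1.6641 = 87.4 kips.
Governing: min(254.5, 375.0, 87.4) = 87.4 kips → net-section rupture.

87.4 kips (net-section rupture governs)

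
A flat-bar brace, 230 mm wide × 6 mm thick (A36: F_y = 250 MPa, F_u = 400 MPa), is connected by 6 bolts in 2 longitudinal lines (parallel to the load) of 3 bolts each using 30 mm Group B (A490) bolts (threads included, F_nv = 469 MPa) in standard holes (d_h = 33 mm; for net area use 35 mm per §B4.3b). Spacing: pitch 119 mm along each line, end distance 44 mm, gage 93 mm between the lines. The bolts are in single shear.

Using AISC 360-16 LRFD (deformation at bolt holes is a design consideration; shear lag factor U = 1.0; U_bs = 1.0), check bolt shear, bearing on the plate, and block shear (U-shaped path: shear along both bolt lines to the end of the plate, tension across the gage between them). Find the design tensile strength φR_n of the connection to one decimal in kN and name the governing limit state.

Bolt shear: A_b = π(30)²/4 = 706.86 mm². φR_n = 0.75 × 469 × 706.86 × 6 × 1 = 1491.8 kN.
Bearing (6 mm plate, F_u = 400 MPa): end bolts L_c = 44 − 33/2 = 27.5, R_n = min(1.2×27.5×6×400, 2.4×30×6×400) = 79.2 kN/bolt; interior L_c = 119 − 33 = 86, R_n = 172.8 kN/bolt. φR_n = 0.75 × (2×79.2 + 4×172.8) = 637.2 kN.
Block shear: shear path 2×[44+2×119] = 2×282 mm, A_gv = 3384, A_nv = 2×(282 − 2.5×35)×6 = 2334 mm²; tension across gage: (93 − 1×35)×6 = 348 mm². R_n = min(0.6×400×2334, 0.6×250×3384) + 1.0×400×348 = min(560.16, 507.6) + 139.2 = 646.8 kN. φR_n = 0.75 × 646.8 = 485.1 kN.
Governing: min(1491.8, 637.2, 485.1) = 485.1 kN → block shear.

485.1 kN (block shear governs)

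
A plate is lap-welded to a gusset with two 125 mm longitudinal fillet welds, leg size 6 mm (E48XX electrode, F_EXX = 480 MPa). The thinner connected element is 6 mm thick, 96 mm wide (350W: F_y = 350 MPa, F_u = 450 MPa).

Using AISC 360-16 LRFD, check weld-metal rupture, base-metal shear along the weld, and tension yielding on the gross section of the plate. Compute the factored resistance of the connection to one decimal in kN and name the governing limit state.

181.4 kN (gross-section yield governs)

Weld metal: throat = 0.707×6 = 4.242 mm, L = 2×125 = 250 mm. φR_n = 0.75 × 0.6 × 480 × 4.242 × 250 = 229.1 kN.
Base metal shear (6 mm plate): yield φR_n = 1.0×0.6×350×6×250 = 315.0 kN; rupture φR_n = 0.75×0.6×450×6×250 = 303.8 kN; take 303.8 kN (rupture).
Tension yield (gross): A_g = 96×6 = 576 mm². φR_n = 0.90 × 350 × 576 = 181.4 kN.
Governing: min(229.1, 303.8, 181.4) = 181.4 kN → gross-section yield.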